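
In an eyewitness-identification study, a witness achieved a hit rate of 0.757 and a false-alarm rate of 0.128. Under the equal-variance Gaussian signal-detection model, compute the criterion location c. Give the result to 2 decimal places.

c = 0.22

z(H) = 0.697
z(FA) = -1.136
c = −½·[z(H) + z(FA)] = −0.5 × (0.697 + (-1.136)) = 0.2195
c > 0: the witness has a conservative response bias.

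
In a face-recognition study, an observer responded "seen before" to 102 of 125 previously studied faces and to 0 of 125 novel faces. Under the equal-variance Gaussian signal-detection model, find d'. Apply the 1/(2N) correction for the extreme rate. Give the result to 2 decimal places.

The false-alarm rate is 0/125 = 0, so apply the 1/(2N) correction: FA → 1/(2·125) = 0.00400.
z(H) = z(0.81600) = 0.900
z(FA) = z(0.00400) = -2.652
d' = 0.900 − (-2.652) = 3.552

d' = 3.55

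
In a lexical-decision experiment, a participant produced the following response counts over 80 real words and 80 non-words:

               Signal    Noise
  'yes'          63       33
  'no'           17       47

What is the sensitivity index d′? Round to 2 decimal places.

d′ = 1.02

H = 63/80 = 0.7875
FA = 33/80 = 0.4125
z(0.7875) = 0.7978, z(0.4125) = -0.2211
d' = z(H) − z(FA) = 0.7978 − (-0.2211) = 1.0189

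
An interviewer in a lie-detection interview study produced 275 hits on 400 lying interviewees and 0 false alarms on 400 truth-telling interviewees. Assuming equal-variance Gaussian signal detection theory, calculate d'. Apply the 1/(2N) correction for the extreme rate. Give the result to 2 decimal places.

The false-alarm rate is 0/400 = 0, so apply the 1/(2N) correction: FA → 1/(2·400) = 0.00125.
z(H) = z(0.68750) = 0.489
z(FA) = z(0.00125) = -3.023
d' = 0.489 − (-3.023) = 3.512

d' = 3.51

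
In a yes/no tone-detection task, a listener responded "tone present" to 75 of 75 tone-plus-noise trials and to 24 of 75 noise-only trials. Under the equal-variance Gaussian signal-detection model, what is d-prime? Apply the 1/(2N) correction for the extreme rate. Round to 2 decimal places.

The hit rate is 75/75 = 1, so apply the 1/(2N) correction: H → 1 − 1/(2·75) = 0.99333.
z(H) = z(0.99333) = 2.475
z(FA) = z(0.32000) = -0.468
d' = 2.475 − (-0.468) = 2.943

d-prime = 2.94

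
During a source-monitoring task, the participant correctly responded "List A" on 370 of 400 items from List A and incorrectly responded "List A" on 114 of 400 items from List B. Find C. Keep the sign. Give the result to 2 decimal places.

H = 370/400 = 0.9250
FA = 114/400 = 0.2850
z(H) = z(0.9250) = 1.440
z(FA) = z(0.2850) = -0.568
c = −½·[z(H) + z(FA)] = −0.5 × (1.440 + (-0.568)) = -0.436
c < 0: the participant has a liberal response bias.

C = -0.44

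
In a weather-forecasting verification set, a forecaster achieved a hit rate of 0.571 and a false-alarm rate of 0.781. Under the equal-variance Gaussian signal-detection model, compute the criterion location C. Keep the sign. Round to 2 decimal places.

z(H) = 0.1789
z(FA) = 0.7756
c = −½·[z(H) + z(FA)] = −0.5 × (0.1789 + 0.7756) = -0.47725

C = -0.48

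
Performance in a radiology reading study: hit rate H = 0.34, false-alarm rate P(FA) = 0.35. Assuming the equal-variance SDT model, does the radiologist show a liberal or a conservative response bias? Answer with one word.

conservative

z(H) = -0.412, z(FA) = -0.385
c = −½·(z(H) + z(FA)) = 0.3985
c > 0 → conservative criterion (biased toward responding “no”).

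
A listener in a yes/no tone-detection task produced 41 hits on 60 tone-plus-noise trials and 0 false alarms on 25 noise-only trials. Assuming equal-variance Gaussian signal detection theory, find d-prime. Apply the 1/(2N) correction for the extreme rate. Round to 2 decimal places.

The false-alarm rate is 0/25 = 0, so apply the 1/(2N) correction: FA → 1/(2·25) = 0.02000.
z(H) = z(0.68333) = 0.477
z(FA) = z(0.02000) = -2.054
d' = 0.477 − (-2.054) = 2.531

d-prime = 2.53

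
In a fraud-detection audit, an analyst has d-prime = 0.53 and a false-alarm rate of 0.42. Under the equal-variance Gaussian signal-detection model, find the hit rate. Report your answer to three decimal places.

z(false-alarm rate) = z(0.42) = -0.2019
z(H) = z(FA) + d' = -0.2019 + 0.53 = 0.3281
hit rate = Φ(0.3281) = 0.6286

hit rate = 0.629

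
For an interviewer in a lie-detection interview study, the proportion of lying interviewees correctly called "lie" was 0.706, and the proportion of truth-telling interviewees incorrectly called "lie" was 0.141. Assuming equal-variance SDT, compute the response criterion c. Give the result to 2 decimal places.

z(0.706) = 0.542, z(0.141) = -1.076
c = −½·[z(H) + z(FA)] = −0.5 × (0.542 + (-1.076)) = 0.267
c > 0: the interviewer has a conservative response bias.

c = 0.27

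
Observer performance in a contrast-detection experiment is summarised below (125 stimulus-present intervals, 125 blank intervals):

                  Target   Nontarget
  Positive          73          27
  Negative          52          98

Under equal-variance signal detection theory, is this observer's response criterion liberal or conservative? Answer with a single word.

conservative

z(H) = 0.212, z(FA) = -0.786
c = −½·(z(H) + z(FA)) = 0.287
c > 0 → conservative criterion (biased toward responding “no”).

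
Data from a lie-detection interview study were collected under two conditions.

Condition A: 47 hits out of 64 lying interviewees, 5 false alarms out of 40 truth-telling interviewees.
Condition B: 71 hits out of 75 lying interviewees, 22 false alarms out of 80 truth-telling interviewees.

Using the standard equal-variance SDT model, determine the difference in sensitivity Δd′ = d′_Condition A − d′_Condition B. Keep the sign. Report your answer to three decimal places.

Condition A: z(0.7344) = 0.6262, z(0.1250) = -1.1503, d' = 1.7765
Condition B: z(0.9467) = 1.6137, z(0.2750) = -0.5978, d' = 2.2115
Δd' = d'_Condition A − d'_Condition B = 1.7765 − 2.2115 = -0.4350
Condition B has the higher sensitivity.

Δd′ = -0.435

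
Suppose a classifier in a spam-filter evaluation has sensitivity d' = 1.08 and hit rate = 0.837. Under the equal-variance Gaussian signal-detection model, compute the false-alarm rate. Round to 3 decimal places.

false-alarm rate = 0.461

z(hit rate) = z(0.837) = 0.9822
z(FA) = z(H) − d' = 0.9822 − 1.08 = -0.0978
false-alarm rate = Φ(-0.0978) = 0.4610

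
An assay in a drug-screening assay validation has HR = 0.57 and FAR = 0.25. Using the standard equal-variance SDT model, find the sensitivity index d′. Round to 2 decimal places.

z(H) = 0.1764
z(FA) = -0.6745
d' = z(H) − z(FA) = 0.1764 − (-0.6745) = 0.8509

d′ = 0.85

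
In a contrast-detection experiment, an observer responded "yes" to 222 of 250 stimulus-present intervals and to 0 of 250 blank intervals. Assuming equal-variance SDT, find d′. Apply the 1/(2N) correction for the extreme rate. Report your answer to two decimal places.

d′ = 4.09

The false-alarm rate is 0/250 = 0, so apply the 1/(2N) correction: FA → 1/(2·250) = 0.00200.
z(H) = z(0.88800) = 1.216
z(FA) = z(0.00200) = -2.878
d' = 1.216 − (-2.878) = 4.094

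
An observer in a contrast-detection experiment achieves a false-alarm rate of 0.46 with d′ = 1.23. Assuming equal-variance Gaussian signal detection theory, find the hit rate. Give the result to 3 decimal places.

hit rate = 0.871

z(false-alarm rate) = z(0.46) = -0.1004
z(H) = z(FA) + d' = -0.1004 + 1.23 = 1.1296
hit rate = Φ(1.1296) = 0.8707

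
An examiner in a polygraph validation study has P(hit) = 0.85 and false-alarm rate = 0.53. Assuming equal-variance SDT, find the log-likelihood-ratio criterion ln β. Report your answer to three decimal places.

ln β = -0.534

Φ⁻¹(H) = Φ⁻¹(0.85) = 1.0364
Φ⁻¹(FA) = Φ⁻¹(0.53) = 0.0753
ln β = −½·[z(H)² − z(FA)²] = −0.5 × (1.0741 − 0.0057) = -0.5342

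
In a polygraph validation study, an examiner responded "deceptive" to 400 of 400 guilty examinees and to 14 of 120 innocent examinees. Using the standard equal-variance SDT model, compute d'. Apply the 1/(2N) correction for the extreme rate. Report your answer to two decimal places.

The hit rate is 400/400 = 1, so apply the 1/(2N) correction: H → 1 − 1/(2·400) = 0.99875.
z(H) = z(0.99875) = 3.023
z(FA) = z(0.11667) = -1.192
d' = 3.023 − (-1.192) = 4.215

d' = 4.22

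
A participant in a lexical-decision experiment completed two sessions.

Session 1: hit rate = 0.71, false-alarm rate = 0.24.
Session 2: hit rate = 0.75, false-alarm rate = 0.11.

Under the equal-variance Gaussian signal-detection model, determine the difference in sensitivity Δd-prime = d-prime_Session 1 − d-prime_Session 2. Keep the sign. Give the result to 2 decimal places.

Session 1: z(0.71) = 0.553, z(0.24) = -0.706, d' = 1.259
Session 2: z(0.75) = 0.674, z(0.11) = -1.227, d' = 1.901
Δd' = d'_Session 1 − d'_Session 2 = 1.259 − 1.901 = -0.642
Session 2 has the higher sensitivity.

Δd-prime = -0.64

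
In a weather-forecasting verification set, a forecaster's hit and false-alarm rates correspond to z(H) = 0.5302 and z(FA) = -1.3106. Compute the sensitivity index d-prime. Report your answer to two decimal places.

d-prime = 1.84

d' = z(H) − z(FA) = 0.5302 − (-1.3106) = 1.8408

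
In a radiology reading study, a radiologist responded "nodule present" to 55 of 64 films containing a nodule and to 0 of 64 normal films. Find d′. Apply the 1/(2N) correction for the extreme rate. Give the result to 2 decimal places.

d′ = 3.50

The false-alarm rate is 0/64 = 0, so apply the 1/(2N) correction: FA → 1/(2·64) = 0.00781.
z(H) = z(0.85938) = 1.078
z(FA) = z(0.00781) = -2.418
d' = 1.078 − (-2.418) = 3.496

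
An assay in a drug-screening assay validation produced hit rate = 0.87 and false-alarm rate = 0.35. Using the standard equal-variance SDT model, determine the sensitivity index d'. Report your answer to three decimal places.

d' = 1.512

Φ⁻¹(H) = 1.1264
Φ⁻¹(FA) = -0.3853
d' = z(H) − z(FA) = 1.1264 − (-0.3853) = 1.5117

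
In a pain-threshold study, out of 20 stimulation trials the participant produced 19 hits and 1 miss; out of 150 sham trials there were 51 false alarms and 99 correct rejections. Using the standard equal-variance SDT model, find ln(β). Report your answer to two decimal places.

ln β = -1.27

H = 19/20 = 0.9500
FA = 51/150 = 0.3400
z(0.9500) = 1.645, z(0.3400) = -0.412
ln β = −½·[z(H)² − z(FA)²] = −0.5 × (2.706 − 0.170) = -1.268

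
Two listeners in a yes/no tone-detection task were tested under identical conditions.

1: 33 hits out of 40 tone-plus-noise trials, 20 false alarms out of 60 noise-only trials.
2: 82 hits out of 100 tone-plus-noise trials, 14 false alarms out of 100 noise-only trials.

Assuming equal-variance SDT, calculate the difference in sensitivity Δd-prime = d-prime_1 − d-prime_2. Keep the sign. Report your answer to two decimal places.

Δd-prime = -0.63

1: z(0.8250) = 0.935, z(0.3333) = -0.431, d' = 1.366
2: z(0.8200) = 0.915, z(0.1400) = -1.080, d' = 1.995
Δd' = d'_1 − d'_2 = 1.366 − 1.995 = -0.629
2 has the higher sensitivity.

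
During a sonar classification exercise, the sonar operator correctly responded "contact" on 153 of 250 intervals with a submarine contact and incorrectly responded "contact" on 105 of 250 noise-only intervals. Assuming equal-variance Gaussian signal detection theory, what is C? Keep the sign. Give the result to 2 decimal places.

H = 153/250 = 0.6120
FA = 105/250 = 0.4200
z(0.6120) = 0.2845, z(0.4200) = -0.2019
c = −½·[z(H) + z(FA)] = −0.5 × (0.2845 + (-0.2019)) = -0.0413

C = -0.04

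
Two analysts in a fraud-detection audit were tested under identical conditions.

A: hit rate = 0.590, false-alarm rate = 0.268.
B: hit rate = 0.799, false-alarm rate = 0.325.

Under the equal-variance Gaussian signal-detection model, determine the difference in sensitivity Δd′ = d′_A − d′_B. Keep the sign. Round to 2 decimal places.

A: z(0.590) = 0.228, z(0.268) = -0.619, d' = 0.847
B: z(0.799) = 0.838, z(0.325) = -0.454, d' = 1.292
Δd' = d'_A − d'_B = 0.847 − 1.292 = -0.445
B has the higher sensitivity.

Δd′ = -0.45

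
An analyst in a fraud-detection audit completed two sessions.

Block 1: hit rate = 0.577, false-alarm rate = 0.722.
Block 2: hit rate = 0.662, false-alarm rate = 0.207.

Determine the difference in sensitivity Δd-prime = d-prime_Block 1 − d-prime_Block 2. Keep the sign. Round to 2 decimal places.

Block 1: z(0.577) = 0.194, z(0.722) = 0.589, d' = -0.395
Block 2: z(0.662) = 0.418, z(0.207) = -0.817, d' = 1.235
Δd' = d'_Block 1 − d'_Block 2 = -0.395 − 1.235 = -1.630
Block 2 has the higher sensitivity.

Δd-prime = -1.63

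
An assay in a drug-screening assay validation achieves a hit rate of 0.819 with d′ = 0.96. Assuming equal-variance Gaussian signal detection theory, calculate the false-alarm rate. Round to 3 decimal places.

false-alarm rate = 0.481

z(hit rate) = z(0.819) = 0.9116
z(FA) = z(H) − d' = 0.9116 − 0.96 = -0.0484
false-alarm rate = Φ(-0.0484) = 0.4807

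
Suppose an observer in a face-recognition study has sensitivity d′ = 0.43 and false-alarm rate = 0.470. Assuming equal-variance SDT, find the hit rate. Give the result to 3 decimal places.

z(false-alarm rate) = z(0.470) = -0.0753
z(H) = z(FA) + d' = -0.0753 + 0.43 = 0.3547
hit rate = Φ(0.3547) = 0.6386

hit rate = 0.639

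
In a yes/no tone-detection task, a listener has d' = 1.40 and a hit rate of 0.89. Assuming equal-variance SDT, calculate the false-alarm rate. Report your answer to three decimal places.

z(hit rate) = z(0.89) = 1.2265
z(FA) = z(H) − d' = 1.2265 − 1.40 = -0.1735
false-alarm rate = Φ(-0.1735) = 0.4311

false-alarm rate = 0.431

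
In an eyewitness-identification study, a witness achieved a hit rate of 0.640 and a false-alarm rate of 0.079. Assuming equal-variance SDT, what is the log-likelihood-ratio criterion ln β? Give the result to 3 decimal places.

z(H) = z(0.640) = 0.3585
z(FA) = z(0.079) = -1.4118
ln β = −½·[z(H)² − z(FA)²] = −0.5 × (0.1285 − 1.9932) = 0.93235

ln β = 0.932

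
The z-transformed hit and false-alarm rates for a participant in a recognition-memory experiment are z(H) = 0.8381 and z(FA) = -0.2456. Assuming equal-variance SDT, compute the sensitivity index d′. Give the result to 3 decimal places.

d' = z(H) − z(FA) = 0.8381 − (-0.2456) = 1.0837

d′ = 1.084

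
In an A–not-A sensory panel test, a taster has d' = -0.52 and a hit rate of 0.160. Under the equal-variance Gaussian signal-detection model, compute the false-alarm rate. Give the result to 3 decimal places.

false-alarm rate = 0.318

z(hit rate) = z(0.160) = -0.9945
z(FA) = z(H) − d' = -0.9945 − (-0.52) = -0.4745
false-alarm rate = Φ(-0.4745) = 0.3176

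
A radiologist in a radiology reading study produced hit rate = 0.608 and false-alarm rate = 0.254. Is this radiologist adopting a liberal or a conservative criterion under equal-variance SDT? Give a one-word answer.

conservative

z(H) = 0.274, z(FA) = -0.662
c = −½·(z(H) + z(FA)) = 0.194
c > 0 → conservative criterion (biased toward responding “no”).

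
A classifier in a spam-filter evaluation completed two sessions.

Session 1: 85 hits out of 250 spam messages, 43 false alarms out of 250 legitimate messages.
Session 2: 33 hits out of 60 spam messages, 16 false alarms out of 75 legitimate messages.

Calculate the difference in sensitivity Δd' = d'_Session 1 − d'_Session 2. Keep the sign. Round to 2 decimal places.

Δd' = -0.39

Session 1: z(0.3400) = -0.412, z(0.1720) = -0.946, d' = 0.534
Session 2: z(0.5500) = 0.126, z(0.2133) = -0.795, d' = 0.921
Δd' = d'_Session 1 − d'_Session 2 = 0.534 − 0.921 = -0.387
Session 2 has the higher sensitivity.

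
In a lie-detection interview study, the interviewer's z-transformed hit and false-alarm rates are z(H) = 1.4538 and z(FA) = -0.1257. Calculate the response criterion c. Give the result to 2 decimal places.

c = −½·[z(H) + z(FA)] = −½·(1.4538 + (-0.1257)) = -0.66405
c < 0: the interviewer has a liberal response bias.

c = -0.66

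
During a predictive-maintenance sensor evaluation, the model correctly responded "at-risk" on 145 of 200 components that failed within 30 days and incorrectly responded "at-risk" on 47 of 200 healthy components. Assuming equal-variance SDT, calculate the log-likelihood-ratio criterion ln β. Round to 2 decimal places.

ln β = 0.08

H = 145/200 = 0.7250
FA = 47/200 = 0.2350
z(H) = z(0.7250) = 0.598
z(FA) = z(0.2350) = -0.722
ln β = −½·[z(H)² − z(FA)²] = −0.5 × (0.358 − 0.521) = 0.0815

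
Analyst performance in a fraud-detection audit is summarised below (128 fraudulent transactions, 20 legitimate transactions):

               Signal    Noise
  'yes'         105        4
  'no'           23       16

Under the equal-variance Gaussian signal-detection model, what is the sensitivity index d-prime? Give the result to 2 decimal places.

d-prime = 1.76

H = 105/128 = 0.8203
FA = 4/20 = 0.2000
z(0.8203) = 0.9165, z(0.2000) = -0.8416
d' = z(H) − z(FA) = 0.9165 − (-0.8416) = 1.7581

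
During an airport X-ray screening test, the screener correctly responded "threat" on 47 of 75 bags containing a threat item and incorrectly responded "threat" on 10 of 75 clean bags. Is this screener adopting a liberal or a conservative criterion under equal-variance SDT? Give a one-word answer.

z(H) = 0.323, z(FA) = -1.111
c = −½·(z(H) + z(FA)) = 0.394
c > 0 → conservative criterion (biased toward responding “no”).

conservative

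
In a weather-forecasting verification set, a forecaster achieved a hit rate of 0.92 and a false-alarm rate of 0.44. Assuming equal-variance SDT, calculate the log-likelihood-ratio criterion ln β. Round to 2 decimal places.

z(H) = z(0.92) = 1.405
z(FA) = z(0.44) = -0.151
ln β = −½·[z(H)² − z(FA)²] = −0.5 × (1.974 − 0.023) = -0.9755

ln β = -0.98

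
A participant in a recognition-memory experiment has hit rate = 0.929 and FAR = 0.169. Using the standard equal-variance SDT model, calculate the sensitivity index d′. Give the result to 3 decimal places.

d′ = 2.427

z(H) = 1.4684
z(FA) = -0.9581
d' = z(H) − z(FA) = 1.4684 − (-0.9581) = 2.4265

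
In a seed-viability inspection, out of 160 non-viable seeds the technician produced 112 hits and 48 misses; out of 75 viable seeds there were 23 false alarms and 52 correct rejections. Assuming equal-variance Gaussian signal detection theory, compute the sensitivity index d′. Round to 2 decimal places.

H = 112/160 = 0.7000
FA = 23/75 = 0.3067
Φ⁻¹(H) = Φ⁻¹(0.7000) = 0.524
Φ⁻¹(FA) = Φ⁻¹(0.3067) = -0.505
d' = z(H) − z(FA) = 0.524 − (-0.505) = 1.029

d′ = 1.03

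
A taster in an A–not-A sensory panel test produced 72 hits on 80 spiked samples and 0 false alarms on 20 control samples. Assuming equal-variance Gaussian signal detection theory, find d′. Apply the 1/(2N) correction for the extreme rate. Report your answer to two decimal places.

The false-alarm rate is 0/20 = 0, so apply the 1/(2N) correction: FA → 1/(2·20) = 0.02500.
z(H) = z(0.90000) = 1.282
z(FA) = z(0.02500) = -1.960
d' = 1.282 − (-1.960) = 3.242

d′ = 3.24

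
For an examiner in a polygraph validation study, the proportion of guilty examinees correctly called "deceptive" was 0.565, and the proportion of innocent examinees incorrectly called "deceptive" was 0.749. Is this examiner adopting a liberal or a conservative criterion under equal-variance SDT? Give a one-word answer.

z(H) = 0.164, z(FA) = 0.671
c = −½·(z(H) + z(FA)) = -0.4175
c < 0 → liberal criterion (biased toward responding “yes”).

liberal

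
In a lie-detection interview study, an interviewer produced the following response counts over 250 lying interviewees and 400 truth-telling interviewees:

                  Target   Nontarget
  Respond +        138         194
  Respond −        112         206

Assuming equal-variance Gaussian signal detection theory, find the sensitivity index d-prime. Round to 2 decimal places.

H = 138/250 = 0.5520
FA = 194/400 = 0.4850
Φ⁻¹(0.5520) = 0.131, Φ⁻¹(0.4850) = -0.038
d' = z(H) − z(FA) = 0.131 − (-0.038) = 0.169

d-prime = 0.17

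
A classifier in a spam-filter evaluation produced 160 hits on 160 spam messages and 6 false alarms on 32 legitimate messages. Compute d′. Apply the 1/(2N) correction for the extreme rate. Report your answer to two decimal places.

The hit rate is 160/160 = 1, so apply the 1/(2N) correction: H → 1 − 1/(2·160) = 0.99687.
z(H) = z(0.99687) = 2.734
z(FA) = z(0.18750) = -0.887
d' = 2.734 − (-0.887) = 3.621

d′ = 3.62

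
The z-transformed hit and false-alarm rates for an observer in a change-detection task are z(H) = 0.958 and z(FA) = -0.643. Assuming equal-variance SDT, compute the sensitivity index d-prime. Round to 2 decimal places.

d' = z(H) − z(FA) = 0.958 − (-0.643) = 1.601

d-prime = 1.60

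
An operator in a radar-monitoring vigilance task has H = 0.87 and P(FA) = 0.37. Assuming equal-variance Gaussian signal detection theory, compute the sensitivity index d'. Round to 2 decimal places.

z(0.87) = 1.126, z(0.37) = -0.332
d' = z(H) − z(FA) = 1.126 − (-0.332) = 1.458

d' = 1.46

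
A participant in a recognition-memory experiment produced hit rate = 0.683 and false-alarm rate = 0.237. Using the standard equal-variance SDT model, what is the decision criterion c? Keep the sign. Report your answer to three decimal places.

z(H) = 0.4761
z(FA) = -0.7160
c = −½·[z(H) + z(FA)] = −0.5 × (0.4761 + (-0.7160)) = 0.11995
c > 0: the participant has a conservative response bias.

c = 0.120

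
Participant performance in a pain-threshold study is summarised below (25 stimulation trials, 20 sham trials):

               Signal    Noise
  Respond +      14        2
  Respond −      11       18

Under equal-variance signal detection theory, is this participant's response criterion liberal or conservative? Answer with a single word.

conservative

z(H) = 0.151, z(FA) = -1.282
c = −½·(z(H) + z(FA)) = 0.5655
c > 0 → conservative criterion (biased toward responding “no”).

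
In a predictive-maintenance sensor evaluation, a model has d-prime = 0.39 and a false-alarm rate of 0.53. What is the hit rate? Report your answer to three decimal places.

z(false-alarm rate) = z(0.53) = 0.0753
z(H) = z(FA) + d' = 0.0753 + 0.39 = 0.4653
hit rate = Φ(0.4653) = 0.6791

hit rate = 0.679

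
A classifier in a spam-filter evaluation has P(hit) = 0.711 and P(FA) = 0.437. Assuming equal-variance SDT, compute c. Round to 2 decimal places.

z(H) = z(0.711) = 0.556
z(FA) = z(0.437) = -0.159
c = −½·[z(H) + z(FA)] = −0.5 × (0.556 + (-0.159)) = -0.1985

c = -0.20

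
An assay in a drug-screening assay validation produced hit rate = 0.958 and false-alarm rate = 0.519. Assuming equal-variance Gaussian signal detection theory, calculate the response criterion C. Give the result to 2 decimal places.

C = -0.89

Φ⁻¹(0.958) = 1.728, Φ⁻¹(0.519) = 0.048
c = −½·[z(H) + z(FA)] = −0.5 × (1.728 + 0.048) = -0.888
c < 0: the assay has a liberal response bias.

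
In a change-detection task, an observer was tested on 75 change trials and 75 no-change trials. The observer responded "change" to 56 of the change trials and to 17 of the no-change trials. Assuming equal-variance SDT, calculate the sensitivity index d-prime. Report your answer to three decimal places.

H = 56/75 = 0.7467
FA = 17/75 = 0.2267
z(0.7467) = 0.6641, z(0.2267) = -0.7498
d' = z(H) − z(FA) = 0.6641 − (-0.7498) = 1.4139

d-prime = 1.414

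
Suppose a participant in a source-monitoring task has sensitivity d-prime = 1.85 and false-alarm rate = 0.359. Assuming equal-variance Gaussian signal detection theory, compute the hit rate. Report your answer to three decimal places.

z(false-alarm rate) = z(0.359) = -0.3611
z(H) = z(FA) + d' = -0.3611 + 1.85 = 1.4889
hit rate = Φ(1.4889) = 0.9317

hit rate = 0.932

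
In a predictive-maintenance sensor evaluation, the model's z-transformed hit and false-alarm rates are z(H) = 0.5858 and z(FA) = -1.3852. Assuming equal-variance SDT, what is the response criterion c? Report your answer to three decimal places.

c = −½·[z(H) + z(FA)] = −½·(0.5858 + (-1.3852)) = 0.3997

c = 0.400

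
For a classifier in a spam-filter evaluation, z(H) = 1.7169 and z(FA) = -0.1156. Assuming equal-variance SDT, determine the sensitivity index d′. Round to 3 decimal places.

d′ = 1.833

d' = z(H) − z(FA) = 1.7169 − (-0.1156) = 1.8325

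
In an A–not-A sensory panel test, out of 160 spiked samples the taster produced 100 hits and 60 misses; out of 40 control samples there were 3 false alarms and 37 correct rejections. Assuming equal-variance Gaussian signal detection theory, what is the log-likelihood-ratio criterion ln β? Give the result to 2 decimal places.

ln β = 0.99

H = 100/160 = 0.6250
FA = 3/40 = 0.0750
z(H) = 0.319
z(FA) = -1.440
ln β = −½·[z(H)² − z(FA)²] = −0.5 × (0.102 − 2.074) = 0.986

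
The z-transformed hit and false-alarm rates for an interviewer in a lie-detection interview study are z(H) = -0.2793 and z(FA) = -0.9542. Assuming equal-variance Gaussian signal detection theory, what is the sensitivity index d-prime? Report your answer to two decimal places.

d' = z(H) − z(FA) = -0.2793 − (-0.9542) = 0.6749

d-prime = 0.67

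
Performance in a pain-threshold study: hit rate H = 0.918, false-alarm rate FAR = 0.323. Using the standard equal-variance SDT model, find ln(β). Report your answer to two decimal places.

z(H) = z(0.918) = 1.392
z(FA) = z(0.323) = -0.459
ln β = −½·[z(H)² − z(FA)²] = −0.5 × (1.938 − 0.211) = -0.8635

ln β = -0.86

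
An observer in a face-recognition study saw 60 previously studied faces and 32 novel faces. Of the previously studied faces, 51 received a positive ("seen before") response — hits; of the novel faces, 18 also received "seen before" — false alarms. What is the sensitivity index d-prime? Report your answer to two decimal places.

H = 51/60 = 0.8500
FA = 18/32 = 0.5625
z(H) = 1.0364
z(FA) = 0.1573
d' = z(H) − z(FA) = 1.0364 − 0.1573 = 0.8791

d-prime = 0.88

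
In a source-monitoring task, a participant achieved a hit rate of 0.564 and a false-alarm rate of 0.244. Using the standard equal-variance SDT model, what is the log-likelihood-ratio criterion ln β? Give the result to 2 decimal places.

ln β = 0.23

Φ⁻¹(H) = Φ⁻¹(0.564) = 0.161
Φ⁻¹(FA) = Φ⁻¹(0.244) = -0.693
ln β = −½·[z(H)² − z(FA)²] = −0.5 × (0.026 − 0.480) = 0.227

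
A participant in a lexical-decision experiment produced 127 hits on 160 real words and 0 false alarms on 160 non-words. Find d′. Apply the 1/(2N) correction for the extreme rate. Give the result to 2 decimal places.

d′ = 3.55

The false-alarm rate is 0/160 = 0, so apply the 1/(2N) correction: FA → 1/(2·160) = 0.00313.
z(H) = z(0.79375) = 0.820
z(FA) = z(0.00313) = -2.734
d' = 0.820 − (-2.734) = 3.554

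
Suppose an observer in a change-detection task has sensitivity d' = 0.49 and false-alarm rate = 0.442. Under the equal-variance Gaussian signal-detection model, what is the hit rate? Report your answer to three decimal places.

hit rate = 0.635

z(false-alarm rate) = z(0.442) = -0.1459
z(H) = z(FA) + d' = -0.1459 + 0.49 = 0.3441
hit rate = Φ(0.3441) = 0.6346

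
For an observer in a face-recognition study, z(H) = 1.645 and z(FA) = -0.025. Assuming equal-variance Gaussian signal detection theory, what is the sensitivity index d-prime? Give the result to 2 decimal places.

d' = z(H) − z(FA) = 1.645 − (-0.025) = 1.670

d-prime = 1.67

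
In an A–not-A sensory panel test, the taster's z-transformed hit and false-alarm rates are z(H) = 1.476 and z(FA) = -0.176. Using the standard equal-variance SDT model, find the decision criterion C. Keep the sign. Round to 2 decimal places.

c = −½·[z(H) + z(FA)] = −½·(1.476 + (-0.176)) = -0.650
c < 0: the taster has a liberal response bias.

C = -0.65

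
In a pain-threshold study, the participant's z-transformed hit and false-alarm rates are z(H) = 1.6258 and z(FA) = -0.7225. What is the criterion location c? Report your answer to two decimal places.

c = −½·[z(H) + z(FA)] = −½·(1.6258 + (-0.7225)) = -0.45165

c = -0.45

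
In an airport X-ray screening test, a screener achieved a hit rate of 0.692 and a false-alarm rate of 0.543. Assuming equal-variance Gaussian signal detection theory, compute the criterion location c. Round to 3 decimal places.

c = -0.305

z(H) = 0.5015
z(FA) = 0.1080
c = −½·[z(H) + z(FA)] = −0.5 × (0.5015 + 0.1080) = -0.30475
c < 0: the screener has a liberal response bias.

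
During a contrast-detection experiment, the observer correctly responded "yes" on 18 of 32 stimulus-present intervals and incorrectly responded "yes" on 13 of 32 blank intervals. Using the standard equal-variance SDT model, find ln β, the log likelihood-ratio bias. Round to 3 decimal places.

ln β = 0.016

H = 18/32 = 0.5625
FA = 13/32 = 0.4062
Φ⁻¹(H) = Φ⁻¹(0.5625) = 0.1573
Φ⁻¹(FA) = Φ⁻¹(0.4062) = -0.2373
ln β = −½·[z(H)² − z(FA)²] = −0.5 × (0.0247 − 0.0563) = 0.0158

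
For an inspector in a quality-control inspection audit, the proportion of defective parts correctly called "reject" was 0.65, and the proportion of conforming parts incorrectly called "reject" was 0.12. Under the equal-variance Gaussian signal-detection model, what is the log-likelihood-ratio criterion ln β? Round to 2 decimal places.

Φ⁻¹(H) = 0.385
Φ⁻¹(FA) = -1.175
ln β = −½·[z(H)² − z(FA)²] = −0.5 × (0.148 − 1.381) = 0.6165

ln β = 0.62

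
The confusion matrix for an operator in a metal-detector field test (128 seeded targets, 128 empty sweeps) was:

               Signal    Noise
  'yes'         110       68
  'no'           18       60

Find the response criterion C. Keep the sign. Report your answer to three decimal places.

H = 110/128 = 0.8594
FA = 68/128 = 0.5312
Φ⁻¹(H) = Φ⁻¹(0.8594) = 1.0776
Φ⁻¹(FA) = Φ⁻¹(0.5312) = 0.0783
c = −½·[z(H) + z(FA)] = −0.5 × (1.0776 + 0.0783) = -0.57795

C = -0.578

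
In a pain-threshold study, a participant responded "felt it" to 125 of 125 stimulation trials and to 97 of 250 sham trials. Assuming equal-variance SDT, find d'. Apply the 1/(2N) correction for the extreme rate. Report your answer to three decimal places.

The hit rate is 125/125 = 1, so apply the 1/(2N) correction: H → 1 − 1/(2·125) = 0.99600.
z(H) = z(0.99600) = 2.6521
z(FA) = z(0.38800) = -0.2845
d' = 2.6521 − (-0.2845) = 2.9366

d' = 2.937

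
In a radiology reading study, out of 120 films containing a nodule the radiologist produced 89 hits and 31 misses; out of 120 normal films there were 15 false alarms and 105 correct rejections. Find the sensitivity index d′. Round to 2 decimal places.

H = 89/120 = 0.7417
FA = 15/120 = 0.1250
z(0.7417) = 0.6486, z(0.1250) = -1.1503
d' = z(H) − z(FA) = 0.6486 − (-1.1503) = 1.7989

d′ = 1.80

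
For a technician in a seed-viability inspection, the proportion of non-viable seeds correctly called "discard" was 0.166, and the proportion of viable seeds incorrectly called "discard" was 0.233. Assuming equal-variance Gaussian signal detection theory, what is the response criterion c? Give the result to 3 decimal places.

c = 0.850

z(0.166) = -0.9701, z(0.233) = -0.7290
c = −½·[z(H) + z(FA)] = −0.5 × (-0.9701 + (-0.7290)) = 0.84955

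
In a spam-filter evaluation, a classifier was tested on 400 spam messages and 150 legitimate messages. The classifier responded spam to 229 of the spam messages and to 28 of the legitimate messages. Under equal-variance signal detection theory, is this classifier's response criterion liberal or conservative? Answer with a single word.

z(H) = 0.183, z(FA) = -0.890
c = −½·(z(H) + z(FA)) = 0.3535
c > 0 → conservative criterion (biased toward responding “no”).

conservative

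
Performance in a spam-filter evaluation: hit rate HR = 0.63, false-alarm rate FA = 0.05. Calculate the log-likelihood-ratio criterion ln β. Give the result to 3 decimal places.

ln β = 1.298

Φ⁻¹(H) = Φ⁻¹(0.63) = 0.3319
Φ⁻¹(FA) = Φ⁻¹(0.05) = -1.6449
ln β = −½·[z(H)² − z(FA)²] = −0.5 × (0.1102 − 2.7057) = 1.29775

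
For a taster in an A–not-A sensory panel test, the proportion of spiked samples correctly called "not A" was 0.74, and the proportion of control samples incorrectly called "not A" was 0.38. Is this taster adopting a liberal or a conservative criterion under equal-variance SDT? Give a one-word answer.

liberal

z(H) = 0.643, z(FA) = -0.305
c = −½·(z(H) + z(FA)) = -0.169
c < 0 → liberal criterion (biased toward responding “yes”).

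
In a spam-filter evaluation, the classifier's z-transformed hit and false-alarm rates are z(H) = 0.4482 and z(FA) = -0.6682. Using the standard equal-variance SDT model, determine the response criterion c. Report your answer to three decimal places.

c = −½·[z(H) + z(FA)] = −½·(0.4482 + (-0.6682)) = 0.1100

c = 0.110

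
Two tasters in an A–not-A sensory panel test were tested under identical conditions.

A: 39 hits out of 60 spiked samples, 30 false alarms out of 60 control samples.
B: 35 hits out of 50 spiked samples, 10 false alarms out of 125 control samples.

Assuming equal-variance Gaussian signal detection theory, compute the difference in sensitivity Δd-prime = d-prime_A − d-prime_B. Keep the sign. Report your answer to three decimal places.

A: z(0.6500) = 0.3853, z(0.5000) = 0.0000, d' = 0.3853
B: z(0.7000) = 0.5244, z(0.0800) = -1.4051, d' = 1.9295
Δd' = d'_A − d'_B = 0.3853 − 1.9295 = -1.5442
B has the higher sensitivity.

Δd-prime = -1.544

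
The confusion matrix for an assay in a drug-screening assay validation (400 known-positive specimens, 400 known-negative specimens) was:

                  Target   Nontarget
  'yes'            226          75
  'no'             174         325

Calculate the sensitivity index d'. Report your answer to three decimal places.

H = 226/400 = 0.5650
FA = 75/400 = 0.1875
z(H) = z(0.5650) = 0.1637
z(FA) = z(0.1875) = -0.8871
d' = z(H) − z(FA) = 0.1637 − (-0.8871) = 1.0508

d' = 1.051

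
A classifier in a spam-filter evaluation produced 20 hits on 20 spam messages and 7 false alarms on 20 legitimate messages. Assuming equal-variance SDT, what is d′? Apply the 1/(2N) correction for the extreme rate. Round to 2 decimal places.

The hit rate is 20/20 = 1, so apply the 1/(2N) correction: H → 1 − 1/(2·20) = 0.97500.
z(H) = z(0.97500) = 1.960
z(FA) = z(0.35000) = -0.385
d' = 1.960 − (-0.385) = 2.345

d′ = 2.35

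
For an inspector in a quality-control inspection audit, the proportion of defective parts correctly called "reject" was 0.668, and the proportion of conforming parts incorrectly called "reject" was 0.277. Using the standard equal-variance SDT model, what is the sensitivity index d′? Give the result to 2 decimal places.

z(H) = z(0.668) = 0.4344
z(FA) = z(0.277) = -0.5918
d' = z(H) − z(FA) = 0.4344 − (-0.5918) = 1.0262

d′ = 1.03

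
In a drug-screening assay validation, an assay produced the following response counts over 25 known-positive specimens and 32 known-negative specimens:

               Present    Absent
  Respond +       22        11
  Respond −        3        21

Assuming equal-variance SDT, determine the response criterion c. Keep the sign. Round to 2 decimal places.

H = 22/25 = 0.8800
FA = 11/32 = 0.3438
Φ⁻¹(H) = Φ⁻¹(0.8800) = 1.1750
Φ⁻¹(FA) = Φ⁻¹(0.3438) = -0.4021
c = −½·[z(H) + z(FA)] = −0.5 × (1.1750 + (-0.4021)) = -0.38645

c = -0.39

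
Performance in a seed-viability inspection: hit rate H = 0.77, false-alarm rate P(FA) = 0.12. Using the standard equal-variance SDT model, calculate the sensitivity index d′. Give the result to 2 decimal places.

Φ⁻¹(H) = 0.7388
Φ⁻¹(FA) = -1.1750
d' = z(H) − z(FA) = 0.7388 − (-1.1750) = 1.9138

d′ = 1.91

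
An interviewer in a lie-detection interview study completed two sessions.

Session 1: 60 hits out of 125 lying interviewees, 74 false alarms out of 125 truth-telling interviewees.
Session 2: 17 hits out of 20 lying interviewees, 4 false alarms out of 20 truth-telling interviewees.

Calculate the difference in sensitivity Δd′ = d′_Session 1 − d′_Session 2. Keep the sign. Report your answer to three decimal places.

Session 1: z(0.4800) = -0.0502, z(0.5920) = 0.2327, d' = -0.2829
Session 2: z(0.8500) = 1.0364, z(0.2000) = -0.8416, d' = 1.8780
Δd' = d'_Session 1 − d'_Session 2 = -0.2829 − 1.8780 = -2.1609
Session 2 has the higher sensitivity.

Δd′ = -2.161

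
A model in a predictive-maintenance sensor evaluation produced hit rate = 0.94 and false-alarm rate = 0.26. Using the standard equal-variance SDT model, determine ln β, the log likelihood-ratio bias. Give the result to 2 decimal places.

ln β = -1.00

Φ⁻¹(H) = 1.555
Φ⁻¹(FA) = -0.643
ln β = −½·[z(H)² − z(FA)²] = −0.5 × (2.418 − 0.413) = -1.0025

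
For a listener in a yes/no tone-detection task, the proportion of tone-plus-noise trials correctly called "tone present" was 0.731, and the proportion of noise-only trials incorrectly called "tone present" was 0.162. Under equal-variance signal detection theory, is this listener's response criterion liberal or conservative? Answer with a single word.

z(H) = 0.616, z(FA) = -0.986
c = −½·(z(H) + z(FA)) = 0.185
c > 0 → conservative criterion (biased toward responding “no”).

conservative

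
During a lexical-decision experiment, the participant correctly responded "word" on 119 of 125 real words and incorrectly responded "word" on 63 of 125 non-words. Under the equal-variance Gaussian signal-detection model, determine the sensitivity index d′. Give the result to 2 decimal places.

d′ = 1.65

H = 119/125 = 0.9520
FA = 63/125 = 0.5040
z(H) = 1.6646
z(FA) = 0.0100
d' = z(H) − z(FA) = 1.6646 − 0.0100 = 1.6546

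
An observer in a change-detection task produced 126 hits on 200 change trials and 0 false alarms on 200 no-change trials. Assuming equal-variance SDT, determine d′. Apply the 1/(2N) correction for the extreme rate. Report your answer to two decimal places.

d′ = 3.14

The false-alarm rate is 0/200 = 0, so apply the 1/(2N) correction: FA → 1/(2·200) = 0.00250.
z(H) = z(0.63000) = 0.332
z(FA) = z(0.00250) = -2.807
d' = 0.332 − (-2.807) = 3.139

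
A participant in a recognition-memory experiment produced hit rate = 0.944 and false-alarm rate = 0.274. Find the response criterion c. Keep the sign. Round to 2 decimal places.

Φ⁻¹(H) = 1.589
Φ⁻¹(FA) = -0.601
c = −½·[z(H) + z(FA)] = −0.5 × (1.589 + (-0.601)) = -0.494

c = -0.49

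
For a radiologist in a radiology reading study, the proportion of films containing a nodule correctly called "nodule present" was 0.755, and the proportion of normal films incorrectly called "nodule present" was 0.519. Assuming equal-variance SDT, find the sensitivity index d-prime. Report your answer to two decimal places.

Φ⁻¹(H) = 0.6903
Φ⁻¹(FA) = 0.0476
d' = z(H) − z(FA) = 0.6903 − 0.0476 = 0.6427

d-prime = 0.64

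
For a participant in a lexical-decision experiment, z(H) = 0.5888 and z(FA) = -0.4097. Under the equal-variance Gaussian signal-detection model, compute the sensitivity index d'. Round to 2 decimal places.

d' = 1.00

d' = z(H) − z(FA) = 0.5888 − (-0.4097) = 0.9985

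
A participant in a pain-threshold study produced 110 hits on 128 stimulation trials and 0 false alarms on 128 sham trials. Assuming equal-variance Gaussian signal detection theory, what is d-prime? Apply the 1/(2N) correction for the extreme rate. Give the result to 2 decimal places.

The false-alarm rate is 0/128 = 0, so apply the 1/(2N) correction: FA → 1/(2·128) = 0.00391.
z(H) = z(0.85938) = 1.078
z(FA) = z(0.00391) = -2.660
d' = 1.078 − (-2.660) = 3.738

d-prime = 3.74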